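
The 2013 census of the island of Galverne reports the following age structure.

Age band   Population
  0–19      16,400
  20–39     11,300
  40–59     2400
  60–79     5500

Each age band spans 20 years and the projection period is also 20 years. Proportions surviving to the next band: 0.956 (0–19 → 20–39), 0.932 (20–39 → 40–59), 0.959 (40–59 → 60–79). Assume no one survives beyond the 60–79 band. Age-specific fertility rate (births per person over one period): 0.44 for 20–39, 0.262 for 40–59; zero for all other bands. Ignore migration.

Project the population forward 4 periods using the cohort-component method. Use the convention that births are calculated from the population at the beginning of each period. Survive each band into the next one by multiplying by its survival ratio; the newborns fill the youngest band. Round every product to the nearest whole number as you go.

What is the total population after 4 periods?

24672

Numbering the groups 1..4 from youngest to oldest:
After projecting period 1:
Births: 11300 × 0.44 = 4972 ; 2400 × 0.262 = 629 — total 5601
Group 2: 16400 × 0.956 = 15678
Group 3: 11300 × 0.932 = 10532
Group 4: 2400 × 0.959 = 2302
→ [5601, 15678, 10532, 2302]
After projecting period 2:
Births: 15678 × 0.44 = 6898 ; 10532 × 0.262 = 2759 — total 9657
Group 2: 5601 × 0.956 = 5355
Group 3: 15678 × 0.932 = 14612
Group 4: 10532 × 0.959 = 10100
→ [9657, 5355, 14612, 10100]
After projecting period 3:
Births: 5355 × 0.44 = 2356 ; 14612 × 0.262 = 3828 — total 6184
Group 2: 9657 × 0.956 = 9232
Group 3: 5355 × 0.932 = 4991
Group 4: 14612 × 0.959 = 14013
→ [6184, 9232, 4991, 14013]
After projecting period 4:
Births: 9232 × 0.44 = 4062 ; 4991 × 0.262 = 1308 — total 5370
Group 2: 6184 × 0.956 = 5912
Group 3: 9232 × 0.932 = 8604
Group 4: 4991 × 0.959 = 4786
→ [5370, 5912, 8604, 4786]
Total after period 4: 5370 + 5912 + 8604 + 4786 = 24672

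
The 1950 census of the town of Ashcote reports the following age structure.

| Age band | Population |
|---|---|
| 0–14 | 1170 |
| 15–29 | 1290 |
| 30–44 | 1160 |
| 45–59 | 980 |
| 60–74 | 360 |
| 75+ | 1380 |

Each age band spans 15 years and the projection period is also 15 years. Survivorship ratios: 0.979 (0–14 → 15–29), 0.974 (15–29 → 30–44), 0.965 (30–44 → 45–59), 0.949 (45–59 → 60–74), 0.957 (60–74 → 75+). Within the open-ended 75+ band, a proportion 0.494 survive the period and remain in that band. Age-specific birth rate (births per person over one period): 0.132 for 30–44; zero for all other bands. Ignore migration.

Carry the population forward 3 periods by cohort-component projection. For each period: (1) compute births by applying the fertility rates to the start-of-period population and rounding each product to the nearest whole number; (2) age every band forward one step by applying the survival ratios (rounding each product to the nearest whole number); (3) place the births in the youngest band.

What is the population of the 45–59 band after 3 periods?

Call the bands 1 to 6, youngest first.
After projecting period 1:
Births: 1160 × 0.132 = 153
Band 2: 1170 × 0.979 = 1145
Band 3: 1290 × 0.974 = 1256
Band 4: 1160 × 0.965 = 1119
Band 5: 980 × 0.949 = 930
Band 6: 360 × 0.957 + 1380 × 0.494 = 345 + 682 = 1027
Population now: 0–14=153, 15–29=1145, 30–44=1256, 45–59=1119, 60–74=930, 75+=1027
After projecting period 2:
Births: 1256 × 0.132 = 166
Band 2: 153 × 0.979 = 150
Band 3: 1145 × 0.974 = 1115
Band 4: 1256 × 0.965 = 1212
Band 5: 1119 × 0.949 = 1062
Band 6: 930 × 0.957 + 1027 × 0.494 = 890 + 507 = 1397
Population now: 0–14=166, 15–29=150, 30–44=1115, 45–59=1212, 60–74=1062, 75+=1397
After projecting period 3:
Births: 1115 × 0.132 = 147
Band 2: 166 × 0.979 = 163
Band 3: 150 × 0.974 = 146
Band 4: 1115 × 0.965 = 1076
Band 5: 1212 × 0.949 = 1150
Band 6: 1062 × 0.957 + 1397 × 0.494 = 1016 + 690 = 1706
Population now: 0–14=147, 15–29=163, 30–44=146, 45–59=1076, 60–74=1150, 75+=1706

1076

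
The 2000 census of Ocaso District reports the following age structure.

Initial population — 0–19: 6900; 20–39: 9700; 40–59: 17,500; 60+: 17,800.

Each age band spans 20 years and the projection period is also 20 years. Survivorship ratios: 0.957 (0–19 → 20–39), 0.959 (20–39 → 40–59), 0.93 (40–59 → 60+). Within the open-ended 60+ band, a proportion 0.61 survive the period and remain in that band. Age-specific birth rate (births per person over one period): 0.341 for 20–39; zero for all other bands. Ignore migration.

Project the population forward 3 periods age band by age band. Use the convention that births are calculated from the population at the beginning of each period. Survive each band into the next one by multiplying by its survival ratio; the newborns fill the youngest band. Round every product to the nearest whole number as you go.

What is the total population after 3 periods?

27533

After projecting period 1:
Births: 9700 × 0.341 = 3308
20–39: 6900 × 0.957 = 6603
40–59: 9700 × 0.959 = 9302
60+: 17500 × 0.93 + 17800 × 0.61 = 16275 + 10858 = 27133
Population now: 0–19=3308, 20–39=6603, 40–59=9302, 60+=27133
After projecting period 2:
Births: 6603 × 0.341 = 2252
20–39: 3308 × 0.957 = 3166
40–59: 6603 × 0.959 = 6332
60+: 9302 × 0.93 + 27133 × 0.61 = 8651 + 16551 = 25202
Population now: 0–19=2252, 20–39=3166, 40–59=6332, 60+=25202
After projecting period 3:
Births: 3166 × 0.341 = 1080
20–39: 2252 × 0.957 = 2155
40–59: 3166 × 0.959 = 3036
60+: 6332 × 0.93 + 25202 × 0.61 = 5889 + 15373 = 21262
Population now: 0–19=1080, 20–39=2155, 40–59=3036, 60+=21262
Total after period 3: 1080 + 2155 + 3036 + 21262 = 27533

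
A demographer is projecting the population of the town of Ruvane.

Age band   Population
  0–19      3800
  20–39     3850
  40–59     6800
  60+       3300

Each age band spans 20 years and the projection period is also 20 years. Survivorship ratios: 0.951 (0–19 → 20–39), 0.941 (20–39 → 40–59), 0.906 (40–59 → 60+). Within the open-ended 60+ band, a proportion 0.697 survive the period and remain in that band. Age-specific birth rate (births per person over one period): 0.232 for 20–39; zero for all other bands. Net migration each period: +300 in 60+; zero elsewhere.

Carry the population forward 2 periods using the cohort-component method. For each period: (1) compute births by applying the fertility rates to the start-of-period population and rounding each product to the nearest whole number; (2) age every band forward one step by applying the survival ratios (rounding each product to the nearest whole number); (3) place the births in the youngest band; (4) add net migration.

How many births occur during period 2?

Call the groups 1 to 4, youngest first.
Period 1:
Births: 3850 × 0.232 = 893
Group 2: 3800 × 0.951 = 3614
Group 3: 3850 × 0.941 = 3623
Group 4: 6800 × 0.906 + 3300 × 0.697 = 6161 + 2300 = 8461
Net migration: Group 4 + 300 → 8761
Giving 893 / 3614 / 3623 / 8761.
Period 2:
Births: 3614 × 0.232 = 838
Group 2: 893 × 0.951 = 849
Group 3: 3614 × 0.941 = 3401
Group 4: 3623 × 0.906 + 8761 × 0.697 = 3282 + 6106 = 9388
Net migration: Group 4 + 300 → 9688
Giving 838 / 849 / 3401 / 9688.

838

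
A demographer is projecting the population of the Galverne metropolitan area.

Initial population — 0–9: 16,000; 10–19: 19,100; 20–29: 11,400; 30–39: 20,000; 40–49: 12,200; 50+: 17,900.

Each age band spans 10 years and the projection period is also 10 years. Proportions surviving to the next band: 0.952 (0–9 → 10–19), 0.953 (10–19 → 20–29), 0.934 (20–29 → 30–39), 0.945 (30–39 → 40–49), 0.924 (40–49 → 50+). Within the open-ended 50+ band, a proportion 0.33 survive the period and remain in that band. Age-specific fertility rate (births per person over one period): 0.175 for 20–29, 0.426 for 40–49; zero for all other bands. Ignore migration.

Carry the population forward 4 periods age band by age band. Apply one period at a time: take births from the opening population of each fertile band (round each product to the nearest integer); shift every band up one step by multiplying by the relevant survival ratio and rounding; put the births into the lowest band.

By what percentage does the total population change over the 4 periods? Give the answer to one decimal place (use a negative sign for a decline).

Call the bands 1 to 6, youngest first.
[period 1]
Births: 11400 * 0.175 = 1995 ; 12200 * 0.426 = 5197 → 7192
Band 2: 16000 * 0.952 = 15232
Band 3: 19100 * 0.953 = 18202
Band 4: 11400 * 0.934 = 10648
Band 5: 20000 * 0.945 = 18900
Band 6: 12200 * 0.924 + 17900 * 0.33 = 11273 + 5907 = 17180
Population now: 0–9=7192, 10–19=15232, 20–29=18202, 30–39=10648, 40–49=18900, 50+=17180
[period 2]
Births: 18202 * 0.175 = 3185 ; 18900 * 0.426 = 8051 → 11236
Band 2: 7192 * 0.952 = 6847
Band 3: 15232 * 0.953 = 14516
Band 4: 18202 * 0.934 = 17001
Band 5: 10648 * 0.945 = 10062
Band 6: 18900 * 0.924 + 17180 * 0.33 = 17464 + 5669 = 23133
Population now: 0–9=11236, 10–19=6847, 20–29=14516, 30–39=17001, 40–49=10062, 50+=23133
[period 3]
Births: 14516 * 0.175 = 2540 ; 10062 * 0.426 = 4286 → 6826
Band 2: 11236 * 0.952 = 10697
Band 3: 6847 * 0.953 = 6525
Band 4: 14516 * 0.934 = 13558
Band 5: 17001 * 0.945 = 16066
Band 6: 10062 * 0.924 + 23133 * 0.33 = 9297 + 7634 = 16931
Population now: 0–9=6826, 10–19=10697, 20–29=6525, 30–39=13558, 40–49=16066, 50+=16931
[period 4]
Births: 6525 * 0.175 = 1142 ; 16066 * 0.426 = 6844 → 7986
Band 2: 6826 * 0.952 = 6498
Band 3: 10697 * 0.953 = 10194
Band 4: 6525 * 0.934 = 6094
Band 5: 13558 * 0.945 = 12812
Band 6: 16066 * 0.924 + 16931 * 0.33 = 14845 + 5587 = 20432
Population now: 0–9=7986, 10–19=6498, 20–29=10194, 30–39=6094, 40–49=12812, 50+=20432
Total: 96600 → 64016; change = -32584; percentage change = -33.7%

-33.7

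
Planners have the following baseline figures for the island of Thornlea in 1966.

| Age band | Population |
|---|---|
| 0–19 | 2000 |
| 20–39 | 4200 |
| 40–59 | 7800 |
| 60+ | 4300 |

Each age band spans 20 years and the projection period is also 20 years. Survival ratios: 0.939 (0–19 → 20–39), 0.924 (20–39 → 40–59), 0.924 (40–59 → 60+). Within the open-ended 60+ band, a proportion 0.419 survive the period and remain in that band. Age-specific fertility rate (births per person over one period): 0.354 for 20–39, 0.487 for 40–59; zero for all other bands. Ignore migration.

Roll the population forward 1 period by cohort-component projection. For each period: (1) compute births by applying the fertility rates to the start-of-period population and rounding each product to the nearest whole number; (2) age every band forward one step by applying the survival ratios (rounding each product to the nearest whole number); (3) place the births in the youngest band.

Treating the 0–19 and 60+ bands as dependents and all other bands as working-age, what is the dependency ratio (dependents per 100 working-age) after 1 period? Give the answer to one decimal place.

248.2

[period 1]
Births: 4200 * 0.354 = 1487  |  7800 * 0.487 = 3799 ⇒ total 5286
20–39: 2000 * 0.939 = 1878
40–59: 4200 * 0.924 = 3881
60+: 7800 * 0.924 + 4300 * 0.419 = 7207 + 1802 = 9009
Giving 5286 / 1878 / 3881 / 9009.
Dependents (band 0–19 + band 60+) = 5286 + 9009 = 14295; working-age = 5759; ratio = 14295/5759 × 100 = 248.2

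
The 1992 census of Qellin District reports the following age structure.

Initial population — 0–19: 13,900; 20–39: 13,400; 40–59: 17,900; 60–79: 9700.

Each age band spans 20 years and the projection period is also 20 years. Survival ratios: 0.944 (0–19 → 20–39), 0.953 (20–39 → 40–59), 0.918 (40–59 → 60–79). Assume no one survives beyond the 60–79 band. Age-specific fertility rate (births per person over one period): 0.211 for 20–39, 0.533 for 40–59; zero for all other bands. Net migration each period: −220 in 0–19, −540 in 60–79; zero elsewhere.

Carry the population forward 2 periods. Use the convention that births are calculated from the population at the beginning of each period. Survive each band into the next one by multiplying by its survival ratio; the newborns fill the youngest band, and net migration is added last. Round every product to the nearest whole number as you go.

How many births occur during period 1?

(Bands numbered youngest = 1 to oldest = 4.)
Period 1.
Births: 13400 × 0.211 = 2827, 17900 × 0.533 = 9541 → 12368
Band 2: 13900 × 0.944 = 13122
Band 3: 13400 × 0.953 = 12770
Band 4: 17900 × 0.918 = 16432
Net migration: Band 1 − 220 → 12148; Band 4 − 540 → 15892
End of period: [12148, 13122, 12770, 15892]

12368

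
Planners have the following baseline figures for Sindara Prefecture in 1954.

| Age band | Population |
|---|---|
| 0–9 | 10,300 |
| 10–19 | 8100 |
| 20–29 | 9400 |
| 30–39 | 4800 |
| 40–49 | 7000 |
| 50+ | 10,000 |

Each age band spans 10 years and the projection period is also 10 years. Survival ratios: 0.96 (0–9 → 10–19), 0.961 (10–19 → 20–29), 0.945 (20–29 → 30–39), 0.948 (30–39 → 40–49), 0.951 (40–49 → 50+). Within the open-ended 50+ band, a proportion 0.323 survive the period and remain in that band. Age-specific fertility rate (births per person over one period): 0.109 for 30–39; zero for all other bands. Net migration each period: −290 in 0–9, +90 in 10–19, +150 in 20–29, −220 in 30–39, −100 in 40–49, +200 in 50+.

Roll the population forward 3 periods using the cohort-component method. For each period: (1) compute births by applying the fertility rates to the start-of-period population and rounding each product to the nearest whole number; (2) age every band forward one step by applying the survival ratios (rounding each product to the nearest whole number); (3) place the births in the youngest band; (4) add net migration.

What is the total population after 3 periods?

Numbering the bands 1..6 from youngest to oldest:
— Period 1 —
Births: 4800 × 0.109 = 523
Band 2: 10300 × 0.96 = 9888
Band 3: 8100 × 0.961 = 7784
Band 4: 9400 × 0.945 = 8883
Band 5: 4800 × 0.948 = 4550
Band 6: 7000 × 0.951 + 10000 × 0.323 = 6657 + 3230 = 9887
Net migration: Band 1 − 290 → 233; Band 2 + 90 → 9978; Band 3 + 150 → 7934; Band 4 − 220 → 8663; Band 5 − 100 → 4450; Band 6 + 200 → 10087
End of period: [233, 9978, 7934, 8663, 4450, 10087]
— Period 2 —
Births: 8663 × 0.109 = 944
Band 2: 233 × 0.96 = 224
Band 3: 9978 × 0.961 = 9589
Band 4: 7934 × 0.945 = 7498
Band 5: 8663 × 0.948 = 8213
Band 6: 4450 × 0.951 + 10087 × 0.323 = 4232 + 3258 = 7490
Net migration: Band 1 − 290 → 654; Band 2 + 90 → 314; Band 3 + 150 → 9739; Band 4 − 220 → 7278; Band 5 − 100 → 8113; Band 6 + 200 → 7690
End of period: [654, 314, 9739, 7278, 8113, 7690]
— Period 3 —
Births: 7278 × 0.109 = 793
Band 2: 654 × 0.96 = 628
Band 3: 314 × 0.961 = 302
Band 4: 9739 × 0.945 = 9203
Band 5: 7278 × 0.948 = 6900
Band 6: 8113 × 0.951 + 7690 × 0.323 = 7715 + 2484 = 10199
Net migration: Band 1 − 290 → 503; Band 2 + 90 → 718; Band 3 + 150 → 452; Band 4 − 220 → 8983; Band 5 − 100 → 6800; Band 6 + 200 → 10399
End of period: [503, 718, 452, 8983, 6800, 10399]
Total after period 3: 503 + 718 + 452 + 8983 + 6800 + 10399 = 27855

27855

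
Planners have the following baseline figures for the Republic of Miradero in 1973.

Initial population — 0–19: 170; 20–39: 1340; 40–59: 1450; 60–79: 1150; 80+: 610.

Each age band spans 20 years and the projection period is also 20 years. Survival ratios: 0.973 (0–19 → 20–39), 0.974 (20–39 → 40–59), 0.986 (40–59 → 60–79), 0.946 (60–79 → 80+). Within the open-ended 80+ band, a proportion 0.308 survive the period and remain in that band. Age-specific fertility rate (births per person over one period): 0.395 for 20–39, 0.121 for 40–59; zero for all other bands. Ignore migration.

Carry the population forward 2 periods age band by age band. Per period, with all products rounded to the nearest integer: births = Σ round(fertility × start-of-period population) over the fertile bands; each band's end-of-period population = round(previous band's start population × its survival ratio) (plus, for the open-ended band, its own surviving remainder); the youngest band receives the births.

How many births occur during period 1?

704

Period 1:
Births: 1340 * 0.395 = 529 ; 1450 * 0.121 = 175 — total 704
20–39: 170 * 0.973 = 165
40–59: 1340 * 0.974 = 1305
60–79: 1450 * 0.986 = 1430
80+: 1150 * 0.946 + 610 * 0.308 = 1088 + 188 = 1276
Giving 704 / 165 / 1305 / 1430 / 1276.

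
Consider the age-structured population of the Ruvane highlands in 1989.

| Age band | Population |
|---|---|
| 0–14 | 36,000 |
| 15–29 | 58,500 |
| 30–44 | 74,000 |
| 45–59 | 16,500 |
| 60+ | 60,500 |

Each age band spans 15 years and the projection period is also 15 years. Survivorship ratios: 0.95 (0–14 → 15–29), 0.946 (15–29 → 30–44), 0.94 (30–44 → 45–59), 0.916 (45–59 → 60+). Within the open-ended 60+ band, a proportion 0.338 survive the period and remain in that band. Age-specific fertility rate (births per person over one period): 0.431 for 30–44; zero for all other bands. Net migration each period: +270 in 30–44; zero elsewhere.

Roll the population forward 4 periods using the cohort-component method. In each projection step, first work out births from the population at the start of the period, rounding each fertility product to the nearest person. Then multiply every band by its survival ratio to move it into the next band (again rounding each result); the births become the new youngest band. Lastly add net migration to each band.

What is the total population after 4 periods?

127762

Period 1.
Births: 74000 * 0.431 = 31894
15–29: 36000 * 0.95 = 34200
30–44: 58500 * 0.946 = 55341
45–59: 74000 * 0.94 = 69560
60+: 16500 * 0.916 + 60500 * 0.338 = 15114 + 20449 = 35563
Net migration: 30–44 + 270 → 55611
Population now: 0–14=31894, 15–29=34200, 30–44=55611, 45–59=69560, 60+=35563
Period 2.
Births: 55611 * 0.431 = 23968
15–29: 31894 * 0.95 = 30299
30–44: 34200 * 0.946 = 32353
45–59: 55611 * 0.94 = 52274
60+: 69560 * 0.916 + 35563 * 0.338 = 63717 + 12020 = 75737
Net migration: 30–44 + 270 → 32623
Population now: 0–14=23968, 15–29=30299, 30–44=32623, 45–59=52274, 60+=75737
Period 3.
Births: 32623 * 0.431 = 14061
15–29: 23968 * 0.95 = 22770
30–44: 30299 * 0.946 = 28663
45–59: 32623 * 0.94 = 30666
60+: 52274 * 0.916 + 75737 * 0.338 = 47883 + 25599 = 73482
Net migration: 30–44 + 270 → 28933
Population now: 0–14=14061, 15–29=22770, 30–44=28933, 45–59=30666, 60+=73482
Period 4.
Births: 28933 * 0.431 = 12470
15–29: 14061 * 0.95 = 13358
30–44: 22770 * 0.946 = 21540
45–59: 28933 * 0.94 = 27197
60+: 30666 * 0.916 + 73482 * 0.338 = 28090 + 24837 = 52927
Net migration: 30–44 + 270 → 21810
Population now: 0–14=12470, 15–29=13358, 30–44=21810, 45–59=27197, 60+=52927
Total after period 4: 12470 + 13358 + 21810 + 27197 + 52927 = 127762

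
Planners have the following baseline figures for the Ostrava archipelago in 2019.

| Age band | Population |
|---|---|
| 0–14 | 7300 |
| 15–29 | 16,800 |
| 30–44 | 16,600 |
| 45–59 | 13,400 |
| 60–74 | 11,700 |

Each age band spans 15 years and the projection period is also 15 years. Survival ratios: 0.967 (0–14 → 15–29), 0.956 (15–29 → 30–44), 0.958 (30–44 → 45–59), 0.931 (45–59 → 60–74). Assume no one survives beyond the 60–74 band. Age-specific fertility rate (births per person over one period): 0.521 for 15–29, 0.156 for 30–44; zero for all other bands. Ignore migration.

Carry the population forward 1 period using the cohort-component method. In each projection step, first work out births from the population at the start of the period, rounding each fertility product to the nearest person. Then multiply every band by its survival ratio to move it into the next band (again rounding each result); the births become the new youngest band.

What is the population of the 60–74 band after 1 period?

[period 1]
Births: 16800 * 0.521 = 8753, 16600 * 0.156 = 2590 — total 11343
15–29: 7300 * 0.967 = 7059
30–44: 16800 * 0.956 = 16061
45–59: 16600 * 0.958 = 15903
60–74: 13400 * 0.931 = 12475
End of period: [11343, 7059, 16061, 15903, 12475]

12475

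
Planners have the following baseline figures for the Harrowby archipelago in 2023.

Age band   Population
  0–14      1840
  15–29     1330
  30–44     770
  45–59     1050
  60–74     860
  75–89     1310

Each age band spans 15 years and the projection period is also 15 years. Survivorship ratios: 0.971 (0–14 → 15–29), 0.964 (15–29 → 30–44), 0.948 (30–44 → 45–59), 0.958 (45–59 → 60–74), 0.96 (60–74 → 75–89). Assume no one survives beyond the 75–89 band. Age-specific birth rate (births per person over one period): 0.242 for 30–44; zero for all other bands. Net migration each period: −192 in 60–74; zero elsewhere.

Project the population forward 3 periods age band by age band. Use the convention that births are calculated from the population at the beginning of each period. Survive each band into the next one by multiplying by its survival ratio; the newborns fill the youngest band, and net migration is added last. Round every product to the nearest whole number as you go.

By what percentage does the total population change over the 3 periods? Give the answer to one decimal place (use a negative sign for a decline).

-44.4

After projecting period 1:
Births: 770 * 0.242 = 186
15–29: 1840 * 0.971 = 1787
30–44: 1330 * 0.964 = 1282
45–59: 770 * 0.948 = 730
60–74: 1050 * 0.958 = 1006
75–89: 860 * 0.96 = 826
Net migration: 60–74 − 192 → 814
Population now: 0–14=186, 15–29=1787, 30–44=1282, 45–59=730, 60–74=814, 75–89=826
After projecting period 2:
Births: 1282 * 0.242 = 310
15–29: 186 * 0.971 = 181
30–44: 1787 * 0.964 = 1723
45–59: 1282 * 0.948 = 1215
60–74: 730 * 0.958 = 699
75–89: 814 * 0.96 = 781
Net migration: 60–74 − 192 → 507
Population now: 0–14=310, 15–29=181, 30–44=1723, 45–59=1215, 60–74=507, 75–89=781
After projecting period 3:
Births: 1723 * 0.242 = 417
15–29: 310 * 0.971 = 301
30–44: 181 * 0.964 = 174
45–59: 1723 * 0.948 = 1633
60–74: 1215 * 0.958 = 1164
75–89: 507 * 0.96 = 487
Net migration: 60–74 − 192 → 972
Population now: 0–14=417, 15–29=301, 30–44=174, 45–59=1633, 60–74=972, 75–89=487
Total: 7160 → 3984; change = -3176; percentage change = -44.4%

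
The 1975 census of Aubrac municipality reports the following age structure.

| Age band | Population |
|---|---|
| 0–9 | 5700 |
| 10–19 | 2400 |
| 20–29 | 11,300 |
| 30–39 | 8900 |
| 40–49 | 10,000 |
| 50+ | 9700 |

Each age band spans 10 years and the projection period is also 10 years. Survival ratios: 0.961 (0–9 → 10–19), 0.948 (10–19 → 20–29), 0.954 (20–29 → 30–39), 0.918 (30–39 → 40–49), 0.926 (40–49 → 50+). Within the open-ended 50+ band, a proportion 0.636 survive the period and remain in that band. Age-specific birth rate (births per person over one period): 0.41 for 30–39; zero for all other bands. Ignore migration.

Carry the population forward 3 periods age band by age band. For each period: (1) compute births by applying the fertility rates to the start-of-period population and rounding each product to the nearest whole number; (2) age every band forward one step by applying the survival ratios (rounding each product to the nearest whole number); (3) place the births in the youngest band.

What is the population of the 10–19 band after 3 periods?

Numbering the groups 1..6 from youngest to oldest:
[period 1]
Births: 8900 × 0.41 = 3649
Group 2: 5700 × 0.961 = 5478
Group 3: 2400 × 0.948 = 2275
Group 4: 11300 × 0.954 = 10780
Group 5: 8900 × 0.918 = 8170
Group 6: 10000 × 0.926 + 9700 × 0.636 = 9260 + 6169 = 15429
→ [3649, 5478, 2275, 10780, 8170, 15429]
[period 2]
Births: 10780 × 0.41 = 4420
Group 2: 3649 × 0.961 = 3507
Group 3: 5478 × 0.948 = 5193
Group 4: 2275 × 0.954 = 2170
Group 5: 10780 × 0.918 = 9896
Group 6: 8170 × 0.926 + 15429 × 0.636 = 7565 + 9813 = 17378
→ [4420, 3507, 5193, 2170, 9896, 17378]
[period 3]
Births: 2170 × 0.41 = 890
Group 2: 4420 × 0.961 = 4248
Group 3: 3507 × 0.948 = 3325
Group 4: 5193 × 0.954 = 4954
Group 5: 2170 × 0.918 = 1992
Group 6: 9896 × 0.926 + 17378 × 0.636 = 9164 + 11052 = 20216
→ [890, 4248, 3325, 4954, 1992, 20216]

4248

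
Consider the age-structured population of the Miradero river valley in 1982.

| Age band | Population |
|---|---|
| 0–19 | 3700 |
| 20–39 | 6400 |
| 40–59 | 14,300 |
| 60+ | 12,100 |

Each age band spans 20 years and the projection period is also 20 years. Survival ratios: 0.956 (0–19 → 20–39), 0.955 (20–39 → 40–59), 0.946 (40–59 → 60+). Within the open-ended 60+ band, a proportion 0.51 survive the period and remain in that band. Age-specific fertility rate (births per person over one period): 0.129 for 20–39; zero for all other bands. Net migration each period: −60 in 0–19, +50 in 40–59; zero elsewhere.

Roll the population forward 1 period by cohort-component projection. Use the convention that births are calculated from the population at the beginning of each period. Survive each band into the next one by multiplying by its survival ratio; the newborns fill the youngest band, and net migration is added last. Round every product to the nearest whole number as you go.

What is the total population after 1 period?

30164

Let band 1 be 0–19 through band 4 = 60+.
— Period 1 —
Births: 6400 × 0.129 = 826
Band 2: 3700 × 0.956 = 3537
Band 3: 6400 × 0.955 = 6112
Band 4: 14300 × 0.946 + 12100 × 0.51 = 13528 + 6171 = 19699
Net migration: Band 1 − 60 → 766; Band 3 + 50 → 6162
Giving 766 / 3537 / 6162 / 19699.
Total after period 1: 766 + 3537 + 6162 + 19699 = 30164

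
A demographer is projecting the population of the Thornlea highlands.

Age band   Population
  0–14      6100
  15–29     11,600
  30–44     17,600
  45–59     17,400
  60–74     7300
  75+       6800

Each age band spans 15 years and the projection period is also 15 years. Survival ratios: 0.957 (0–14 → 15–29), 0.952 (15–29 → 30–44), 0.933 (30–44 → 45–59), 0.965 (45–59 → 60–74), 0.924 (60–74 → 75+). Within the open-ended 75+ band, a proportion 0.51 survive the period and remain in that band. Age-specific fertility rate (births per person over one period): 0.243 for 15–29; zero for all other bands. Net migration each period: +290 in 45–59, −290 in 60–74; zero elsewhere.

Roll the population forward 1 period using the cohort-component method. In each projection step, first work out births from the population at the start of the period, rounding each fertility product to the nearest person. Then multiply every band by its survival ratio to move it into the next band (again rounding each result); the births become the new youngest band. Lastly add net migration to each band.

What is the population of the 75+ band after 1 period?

(Bands numbered youngest = 1 to oldest = 6.)
Period 1.
Births: 11600 × 0.243 = 2819
Band 2: 6100 × 0.957 = 5838
Band 3: 11600 × 0.952 = 11043
Band 4: 17600 × 0.933 = 16421
Band 5: 17400 × 0.965 = 16791
Band 6: 7300 × 0.924 + 6800 × 0.51 = 6745 + 3468 = 10213
Net migration: Band 4 + 290 → 16711; Band 5 − 290 → 16501
Giving 2819 / 5838 / 11043 / 16711 / 16501 / 10213.

10213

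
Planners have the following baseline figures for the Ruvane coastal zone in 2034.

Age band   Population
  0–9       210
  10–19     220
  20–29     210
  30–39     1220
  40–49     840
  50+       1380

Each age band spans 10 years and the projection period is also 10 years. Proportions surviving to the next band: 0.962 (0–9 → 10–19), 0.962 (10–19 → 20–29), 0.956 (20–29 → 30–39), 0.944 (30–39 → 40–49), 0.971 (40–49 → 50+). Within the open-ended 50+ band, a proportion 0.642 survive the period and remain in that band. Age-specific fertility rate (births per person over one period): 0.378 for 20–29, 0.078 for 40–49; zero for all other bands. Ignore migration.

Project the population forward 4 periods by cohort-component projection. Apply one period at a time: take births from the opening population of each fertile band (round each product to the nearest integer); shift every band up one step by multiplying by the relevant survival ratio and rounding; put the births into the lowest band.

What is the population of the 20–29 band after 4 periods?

158

[period 1]
Births: 210 * 0.378 = 79  |  840 * 0.078 = 66 → total 145
10–19: 210 * 0.962 = 202
20–29: 220 * 0.962 = 212
30–39: 210 * 0.956 = 201
40–49: 1220 * 0.944 = 1152
50+: 840 * 0.971 + 1380 * 0.642 = 816 + 886 = 1702
Population now: 0–9=145, 10–19=202, 20–29=212, 30–39=201, 40–49=1152, 50+=1702
[period 2]
Births: 212 * 0.378 = 80  |  1152 * 0.078 = 90 → total 170
10–19: 145 * 0.962 = 139
20–29: 202 * 0.962 = 194
30–39: 212 * 0.956 = 203
40–49: 201 * 0.944 = 190
50+: 1152 * 0.971 + 1702 * 0.642 = 1119 + 1093 = 2212
Population now: 0–9=170, 10–19=139, 20–29=194, 30–39=203, 40–49=190, 50+=2212
[period 3]
Births: 194 * 0.378 = 73  |  190 * 0.078 = 15 → total 88
10–19: 170 * 0.962 = 164
20–29: 139 * 0.962 = 134
30–39: 194 * 0.956 = 185
40–49: 203 * 0.944 = 192
50+: 190 * 0.971 + 2212 * 0.642 = 184 + 1420 = 1604
Population now: 0–9=88, 10–19=164, 20–29=134, 30–39=185, 40–49=192, 50+=1604
[period 4]
Births: 134 * 0.378 = 51  |  192 * 0.078 = 15 → total 66
10–19: 88 * 0.962 = 85
20–29: 164 * 0.962 = 158
30–39: 134 * 0.956 = 128
40–49: 185 * 0.944 = 175
50+: 192 * 0.971 + 1604 * 0.642 = 186 + 1030 = 1216
Population now: 0–9=66, 10–19=85, 20–29=158, 30–39=128, 40–49=175, 50+=1216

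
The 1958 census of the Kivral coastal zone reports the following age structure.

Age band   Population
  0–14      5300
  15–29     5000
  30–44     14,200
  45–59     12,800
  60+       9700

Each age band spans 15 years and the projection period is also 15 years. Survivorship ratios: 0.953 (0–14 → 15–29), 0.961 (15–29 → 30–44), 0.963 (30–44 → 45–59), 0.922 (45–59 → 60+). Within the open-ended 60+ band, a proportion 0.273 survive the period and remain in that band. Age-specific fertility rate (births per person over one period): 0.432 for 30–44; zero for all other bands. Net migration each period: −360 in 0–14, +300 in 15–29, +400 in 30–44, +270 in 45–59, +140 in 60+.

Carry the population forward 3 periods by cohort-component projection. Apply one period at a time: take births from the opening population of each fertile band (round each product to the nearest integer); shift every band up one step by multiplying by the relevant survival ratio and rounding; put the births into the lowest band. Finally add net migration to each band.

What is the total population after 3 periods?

25364

[period 1]
Births: 14200 × 0.432 = 6134
15–29: 5300 × 0.953 = 5051
30–44: 5000 × 0.961 = 4805
45–59: 14200 × 0.963 = 13675
60+: 12800 × 0.922 + 9700 × 0.273 = 11802 + 2648 = 14450
Net migration: 0–14 − 360 → 5774; 15–29 + 300 → 5351; 30–44 + 400 → 5205; 45–59 + 270 → 13945; 60+ + 140 → 14590
Giving 5774 / 5351 / 5205 / 13945 / 14590.
[period 2]
Births: 5205 × 0.432 = 2249
15–29: 5774 × 0.953 = 5503
30–44: 5351 × 0.961 = 5142
45–59: 5205 × 0.963 = 5012
60+: 13945 × 0.922 + 14590 × 0.273 = 12857 + 3983 = 16840
Net migration: 0–14 − 360 → 1889; 15–29 + 300 → 5803; 30–44 + 400 → 5542; 45–59 + 270 → 5282; 60+ + 140 → 16980
Giving 1889 / 5803 / 5542 / 5282 / 16980.
[period 3]
Births: 5542 × 0.432 = 2394
15–29: 1889 × 0.953 = 1800
30–44: 5803 × 0.961 = 5577
45–59: 5542 × 0.963 = 5337
60+: 5282 × 0.922 + 16980 × 0.273 = 4870 + 4636 = 9506
Net migration: 0–14 − 360 → 2034; 15–29 + 300 → 2100; 30–44 + 400 → 5977; 45–59 + 270 → 5607; 60+ + 140 → 9646
Giving 2034 / 2100 / 5977 / 5607 / 9646.
Total after period 3: 2034 + 2100 + 5977 + 5607 + 9646 = 25364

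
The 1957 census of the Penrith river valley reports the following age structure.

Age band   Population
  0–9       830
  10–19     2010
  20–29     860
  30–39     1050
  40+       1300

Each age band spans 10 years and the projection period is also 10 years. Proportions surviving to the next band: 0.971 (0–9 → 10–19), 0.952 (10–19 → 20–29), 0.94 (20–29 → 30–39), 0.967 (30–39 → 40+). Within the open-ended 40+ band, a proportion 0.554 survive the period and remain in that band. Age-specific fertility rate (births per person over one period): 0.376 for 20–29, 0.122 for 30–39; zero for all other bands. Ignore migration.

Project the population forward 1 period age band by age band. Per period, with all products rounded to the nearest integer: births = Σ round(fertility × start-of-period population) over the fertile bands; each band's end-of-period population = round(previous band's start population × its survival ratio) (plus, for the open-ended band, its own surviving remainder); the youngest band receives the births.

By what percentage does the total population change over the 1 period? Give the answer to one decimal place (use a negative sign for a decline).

-5.6

— Period 1 —
Births: 860 × 0.376 = 323  |  1050 × 0.122 = 128 ⇒ total 451
10–19: 830 × 0.971 = 806
20–29: 2010 × 0.952 = 1914
30–39: 860 × 0.94 = 808
40+: 1050 × 0.967 + 1300 × 0.554 = 1015 + 720 = 1735
End of period: [451, 806, 1914, 808, 1735]
Total: 6050 → 5714; change = -336; percentage change = -5.6%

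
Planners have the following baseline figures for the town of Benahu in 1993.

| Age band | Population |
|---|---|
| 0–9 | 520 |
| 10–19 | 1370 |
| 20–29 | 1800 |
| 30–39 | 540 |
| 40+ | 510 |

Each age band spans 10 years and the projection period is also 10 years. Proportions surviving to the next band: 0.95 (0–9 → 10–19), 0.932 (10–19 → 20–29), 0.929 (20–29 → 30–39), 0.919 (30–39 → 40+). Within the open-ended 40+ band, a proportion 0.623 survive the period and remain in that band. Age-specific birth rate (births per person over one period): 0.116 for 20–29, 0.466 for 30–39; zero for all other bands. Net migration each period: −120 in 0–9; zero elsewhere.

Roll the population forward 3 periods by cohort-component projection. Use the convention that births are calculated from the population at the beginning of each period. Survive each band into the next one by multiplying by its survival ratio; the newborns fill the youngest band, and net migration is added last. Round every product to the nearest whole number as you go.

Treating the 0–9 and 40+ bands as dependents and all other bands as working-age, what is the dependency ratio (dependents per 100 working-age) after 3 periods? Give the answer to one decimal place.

After projecting period 1:
Births: 1800 × 0.116 = 209, 540 × 0.466 = 252 → 461
10–19: 520 × 0.95 = 494
20–29: 1370 × 0.932 = 1277
30–39: 1800 × 0.929 = 1672
40+: 540 × 0.919 + 510 × 0.623 = 496 + 318 = 814
Net migration: 0–9 − 120 → 341
Population now: 0–9=341, 10–19=494, 20–29=1277, 30–39=1672, 40+=814
After projecting period 2:
Births: 1277 × 0.116 = 148, 1672 × 0.466 = 779 → 927
10–19: 341 × 0.95 = 324
20–29: 494 × 0.932 = 460
30–39: 1277 × 0.929 = 1186
40+: 1672 × 0.919 + 814 × 0.623 = 1537 + 507 = 2044
Net migration: 0–9 − 120 → 807
Population now: 0–9=807, 10–19=324, 20–29=460, 30–39=1186, 40+=2044
After projecting period 3:
Births: 460 × 0.116 = 53, 1186 × 0.466 = 553 → 606
10–19: 807 × 0.95 = 767
20–29: 324 × 0.932 = 302
30–39: 460 × 0.929 = 427
40+: 1186 × 0.919 + 2044 × 0.623 = 1090 + 1273 = 2363
Net migration: 0–9 − 120 → 486
Population now: 0–9=486, 10–19=767, 20–29=302, 30–39=427, 40+=2363
Dependents (band 0–9 + band 40+) = 486 + 2363 = 2849; working-age = 1496; ratio = 2849/1496 × 100 = 190.4

190.4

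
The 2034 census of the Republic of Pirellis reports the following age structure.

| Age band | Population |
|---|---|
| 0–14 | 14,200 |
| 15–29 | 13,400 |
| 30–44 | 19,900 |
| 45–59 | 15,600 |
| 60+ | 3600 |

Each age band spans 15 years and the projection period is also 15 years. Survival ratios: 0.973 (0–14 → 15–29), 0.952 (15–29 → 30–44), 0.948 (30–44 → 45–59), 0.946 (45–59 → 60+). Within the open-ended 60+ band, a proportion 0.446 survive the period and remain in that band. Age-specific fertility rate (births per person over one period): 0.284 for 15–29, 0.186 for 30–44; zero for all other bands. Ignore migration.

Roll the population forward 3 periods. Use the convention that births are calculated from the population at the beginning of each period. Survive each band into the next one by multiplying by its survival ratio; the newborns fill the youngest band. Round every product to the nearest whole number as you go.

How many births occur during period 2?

[period 1]
Births: 13400 × 0.284 = 3806 ; 19900 × 0.186 = 3701 ⇒ total 7507
15–29: 14200 × 0.973 = 13817
30–44: 13400 × 0.952 = 12757
45–59: 19900 × 0.948 = 18865
60+: 15600 × 0.946 + 3600 × 0.446 = 14758 + 1606 = 16364
Population now: 0–14=7507, 15–29=13817, 30–44=12757, 45–59=18865, 60+=16364
[period 2]
Births: 13817 × 0.284 = 3924 ; 12757 × 0.186 = 2373 ⇒ total 6297
15–29: 7507 × 0.973 = 7304
30–44: 13817 × 0.952 = 13154
45–59: 12757 × 0.948 = 12094
60+: 18865 × 0.946 + 16364 × 0.446 = 17846 + 7298 = 25144
Population now: 0–14=6297, 15–29=7304, 30–44=13154, 45–59=12094, 60+=25144

6297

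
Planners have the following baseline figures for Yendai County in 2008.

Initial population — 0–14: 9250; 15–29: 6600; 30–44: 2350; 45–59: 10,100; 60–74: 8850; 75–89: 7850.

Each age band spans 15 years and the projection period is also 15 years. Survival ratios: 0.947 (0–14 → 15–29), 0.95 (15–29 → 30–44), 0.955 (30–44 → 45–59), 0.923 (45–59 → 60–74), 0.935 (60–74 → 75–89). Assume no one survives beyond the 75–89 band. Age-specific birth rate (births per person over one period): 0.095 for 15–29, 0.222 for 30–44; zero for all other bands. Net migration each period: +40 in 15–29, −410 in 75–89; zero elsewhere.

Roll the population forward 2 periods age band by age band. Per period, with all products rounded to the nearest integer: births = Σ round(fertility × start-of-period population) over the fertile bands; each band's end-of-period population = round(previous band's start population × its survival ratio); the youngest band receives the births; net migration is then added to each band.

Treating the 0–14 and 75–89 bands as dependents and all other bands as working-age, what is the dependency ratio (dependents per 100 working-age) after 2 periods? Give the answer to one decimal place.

Call the groups 1 to 6, youngest first.
After projecting period 1:
Births: 6600 × 0.095 = 627  |  2350 × 0.222 = 522 ⇒ total 1149
Group 2: 9250 × 0.947 = 8760
Group 3: 6600 × 0.95 = 6270
Group 4: 2350 × 0.955 = 2244
Group 5: 10100 × 0.923 = 9322
Group 6: 8850 × 0.935 = 8275
Net migration: Group 2 + 40 → 8800; Group 6 − 410 → 7865
End of period: [1149, 8800, 6270, 2244, 9322, 7865]
After projecting period 2:
Births: 8800 × 0.095 = 836  |  6270 × 0.222 = 1392 ⇒ total 2228
Group 2: 1149 × 0.947 = 1088
Group 3: 8800 × 0.95 = 8360
Group 4: 6270 × 0.955 = 5988
Group 5: 2244 × 0.923 = 2071
Group 6: 9322 × 0.935 = 8716
Net migration: Group 2 + 40 → 1128; Group 6 − 410 → 8306
End of period: [2228, 1128, 8360, 5988, 2071, 8306]
Dependents (band 0–14 + band 75–89) = 2228 + 8306 = 10534; working-age = 17547; ratio = 10534/17547 × 100 = 60.0

60.0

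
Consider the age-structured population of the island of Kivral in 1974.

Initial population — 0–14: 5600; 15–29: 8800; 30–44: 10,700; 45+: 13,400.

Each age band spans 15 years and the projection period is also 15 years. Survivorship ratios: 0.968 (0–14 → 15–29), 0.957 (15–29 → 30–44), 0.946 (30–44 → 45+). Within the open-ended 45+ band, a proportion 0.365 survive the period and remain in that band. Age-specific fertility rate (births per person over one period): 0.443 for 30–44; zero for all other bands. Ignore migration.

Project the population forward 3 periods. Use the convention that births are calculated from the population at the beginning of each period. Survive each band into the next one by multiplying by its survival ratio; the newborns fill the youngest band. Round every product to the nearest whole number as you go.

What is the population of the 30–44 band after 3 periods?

Numbering the groups 1..4 from youngest to oldest:
Period 1.
Births: 10700 × 0.443 = 4740
Group 2: 5600 × 0.968 = 5421
Group 3: 8800 × 0.957 = 8422
Group 4: 10700 × 0.946 + 13400 × 0.365 = 10122 + 4891 = 15013
→ [4740, 5421, 8422, 15013]
Period 2.
Births: 8422 × 0.443 = 3731
Group 2: 4740 × 0.968 = 4588
Group 3: 5421 × 0.957 = 5188
Group 4: 8422 × 0.946 + 15013 × 0.365 = 7967 + 5480 = 13447
→ [3731, 4588, 5188, 13447]
Period 3.
Births: 5188 × 0.443 = 2298
Group 2: 3731 × 0.968 = 3612
Group 3: 4588 × 0.957 = 4391
Group 4: 5188 × 0.946 + 13447 × 0.365 = 4908 + 4908 = 9816
→ [2298, 3612, 4391, 9816]

4391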